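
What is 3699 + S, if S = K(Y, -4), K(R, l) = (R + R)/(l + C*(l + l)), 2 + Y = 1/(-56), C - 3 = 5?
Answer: 7043009/1904 ≈ 3699.1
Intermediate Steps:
C = 8 (C = 3 + 5 = 8)
Y = -113/56 (Y = -2 + 1/(-56) = -2 - 1/56 = -113/56 ≈ -2.0179)
K(R, l) = 2*R/(17*l) (K(R, l) = (R + R)/(l + 8*(l + l)) = (2*R)/(l + 8*(2*l)) = (2*R)/(l + 16*l) = (2*R)/((17*l)) = (2*R)*(1/(17*l)) = 2*R/(17*l))
S = 113/1904 (S = (2/17)*(-113/56)/(-4) = (2/17)*(-113/56)*(-1/4) = 113/1904 ≈ 0.059349)
3699 + S = 3699 + 113/1904 = 7043009/1904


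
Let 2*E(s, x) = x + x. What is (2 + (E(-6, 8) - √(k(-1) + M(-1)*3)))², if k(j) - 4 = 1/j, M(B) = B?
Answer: 100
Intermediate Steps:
k(j) = 4 + 1/j
E(s, x) = x (E(s, x) = (x + x)/2 = (2*x)/2 = x)
(2 + (E(-6, 8) - √(k(-1) + M(-1)*3)))² = (2 + (8 - √((4 + 1/(-1)) - 1*3)))² = (2 + (8 - √((4 - 1) - 3)))² = (2 + (8 - √(3 - 3)))² = (2 + (8 - √0))² = (2 + (8 - 1*0))² = (2 + (8 + 0))² = (2 + 8)² = 10² = 100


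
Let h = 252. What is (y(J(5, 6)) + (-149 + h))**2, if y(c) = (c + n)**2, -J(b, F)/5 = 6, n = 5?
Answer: 529984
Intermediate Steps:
J(b, F) = -30 (J(b, F) = -5*6 = -30)
y(c) = (5 + c)**2 (y(c) = (c + 5)**2 = (5 + c)**2)
(y(J(5, 6)) + (-149 + h))**2 = ((5 - 30)**2 + (-149 + 252))**2 = ((-25)**2 + 103)**2 = (625 + 103)**2 = 728**2 = 529984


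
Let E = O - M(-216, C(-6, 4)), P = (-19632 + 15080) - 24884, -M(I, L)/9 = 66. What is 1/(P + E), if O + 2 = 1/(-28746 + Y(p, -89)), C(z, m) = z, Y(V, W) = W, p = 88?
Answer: -28835/831716741 ≈ -3.4669e-5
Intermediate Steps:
M(I, L) = -594 (M(I, L) = -9*66 = -594)
O = -57671/28835 (O = -2 + 1/(-28746 - 89) = -2 + 1/(-28835) = -2 - 1/28835 = -57671/28835 ≈ -2.0000)
P = -29436 (P = -4552 - 24884 = -29436)
E = 17070319/28835 (E = -57671/28835 - 1*(-594) = -57671/28835 + 594 = 17070319/28835 ≈ 592.00)
1/(P + E) = 1/(-29436 + 17070319/28835) = 1/(-831716741/28835) = -28835/831716741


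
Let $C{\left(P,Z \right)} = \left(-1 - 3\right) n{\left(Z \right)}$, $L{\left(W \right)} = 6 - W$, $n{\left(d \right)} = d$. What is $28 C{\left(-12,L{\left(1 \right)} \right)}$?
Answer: $-560$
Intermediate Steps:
$C{\left(P,Z \right)} = - 4 Z$ ($C{\left(P,Z \right)} = \left(-1 - 3\right) Z = - 4 Z$)
$28 C{\left(-12,L{\left(1 \right)} \right)} = 28 \left(- 4 \left(6 - 1\right)\right) = 28 \left(\left(-4\right) 5\right) = 28 \left(-20\right) = -560$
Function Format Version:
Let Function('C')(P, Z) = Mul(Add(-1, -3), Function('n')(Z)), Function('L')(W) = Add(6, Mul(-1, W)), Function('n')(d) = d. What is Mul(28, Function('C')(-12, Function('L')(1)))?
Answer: -560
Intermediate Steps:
Function('C')(P, Z) = Mul(-4, Z) (Function('C')(P, Z) = Mul(Add(-1, -3), Z) = Mul(-4, Z))
Mul(28, Function('C')(-12, Function('L')(1))) = Mul(28, Mul(-4, Add(6, Mul(-1, 1)))) = Mul(28, Mul(-4, Add(6, -1))) = Mul(28, Mul(-4, 5)) = Mul(28, -20) = -560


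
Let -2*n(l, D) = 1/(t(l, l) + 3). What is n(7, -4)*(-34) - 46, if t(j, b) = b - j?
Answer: -121/3 ≈ -40.333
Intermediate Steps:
n(l, D) = -⅙ (n(l, D) = -1/(2*((l - l) + 3)) = -1/(2*(0 + 3)) = -½/3 = -½*⅓ = -⅙)
n(7, -4)*(-34) - 46 = -⅙*(-34) - 46 = 17/3 - 46 = -121/3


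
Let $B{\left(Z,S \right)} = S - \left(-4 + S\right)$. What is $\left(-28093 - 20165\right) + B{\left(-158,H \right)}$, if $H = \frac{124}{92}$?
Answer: $-48254$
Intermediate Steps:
$H = \frac{31}{23}$ ($H = 124 \cdot \frac{1}{92} = \frac{31}{23} \approx 1.3478$)
$B{\left(Z,S \right)} = 4$
$\left(-28093 - 20165\right) + B{\left(-158,H \right)} = \left(-28093 - 20165\right) + 4 = -48258 + 4 = -48254$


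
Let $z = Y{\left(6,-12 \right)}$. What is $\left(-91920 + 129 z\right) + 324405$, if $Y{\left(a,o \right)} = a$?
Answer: $233259$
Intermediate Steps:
$z = 6$
$\left(-91920 + 129 z\right) + 324405 = \left(-91920 + 129 \cdot 6\right) + 324405 = \left(-91920 + 774\right) + 324405 = -91146 + 324405 = 233259$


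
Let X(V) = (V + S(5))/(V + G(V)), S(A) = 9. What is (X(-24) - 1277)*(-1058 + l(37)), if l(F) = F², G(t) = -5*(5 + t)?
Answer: -28202102/71 ≈ -3.9721e+5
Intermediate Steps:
G(t) = -25 - 5*t
X(V) = (9 + V)/(-25 - 4*V) (X(V) = (V + 9)/(V + (-25 - 5*V)) = (9 + V)/(-25 - 4*V))
(X(-24) - 1277)*(-1058 + l(37)) = ((-9 - 1*(-24))/(25 + 4*(-24)) - 1277)*(-1058 + 37²) = ((-9 + 24)/(25 - 96) - 1277)*(-1058 + 1369) = (15/(-71) - 1277)*311 = (-1/71*15 - 1277)*311 = (-15/71 - 1277)*311 = -90682/71*311 = -28202102/71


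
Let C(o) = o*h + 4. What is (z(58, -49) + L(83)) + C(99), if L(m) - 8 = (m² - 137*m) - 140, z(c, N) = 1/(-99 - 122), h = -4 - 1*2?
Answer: -1150085/221 ≈ -5204.0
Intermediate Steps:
h = -6 (h = -4 - 2 = -6)
z(c, N) = -1/221 (z(c, N) = 1/(-221) = -1/221)
C(o) = 4 - 6*o (C(o) = o*(-6) + 4 = -6*o + 4 = 4 - 6*o)
L(m) = -132 + m² - 137*m (L(m) = 8 + ((m² - 137*m) - 140) = 8 + (-140 + m² - 137*m) = -132 + m² - 137*m)
(z(58, -49) + L(83)) + C(99) = (-1/221 + (-132 + 83² - 137*83)) + (4 - 6*99) = (-1/221 + (-132 + 6889 - 11371)) + (4 - 594) = (-1/221 - 4614) - 590 = -1019695/221 - 590 = -1150085/221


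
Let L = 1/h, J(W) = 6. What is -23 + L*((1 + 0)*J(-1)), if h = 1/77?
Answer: 439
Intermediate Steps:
h = 1/77 ≈ 0.012987
L = 77 (L = 1/(1/77) = 77)
-23 + L*((1 + 0)*J(-1)) = -23 + 77*((1 + 0)*6) = -23 + 77*(1*6) = -23 + 77*6 = -23 + 462 = 439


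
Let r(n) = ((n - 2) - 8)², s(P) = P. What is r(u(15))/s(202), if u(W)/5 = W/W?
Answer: 25/202 ≈ 0.12376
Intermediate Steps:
u(W) = 5 (u(W) = 5*(W/W) = 5*1 = 5)
r(n) = (-10 + n)² (r(n) = ((-2 + n) - 8)² = (-10 + n)²)
r(u(15))/s(202) = (-10 + 5)²/202 = (-5)²*(1/202) = 25*(1/202) = 25/202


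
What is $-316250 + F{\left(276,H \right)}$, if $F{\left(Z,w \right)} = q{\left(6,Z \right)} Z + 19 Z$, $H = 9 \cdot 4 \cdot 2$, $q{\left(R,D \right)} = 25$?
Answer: $-304106$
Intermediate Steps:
$H = 72$ ($H = 36 \cdot 2 = 72$)
$F{\left(Z,w \right)} = 44 Z$ ($F{\left(Z,w \right)} = 25 Z + 19 Z = 44 Z$)
$-316250 + F{\left(276,H \right)} = -316250 + 44 \cdot 276 = -316250 + 12144 = -304106$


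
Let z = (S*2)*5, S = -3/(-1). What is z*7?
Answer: 210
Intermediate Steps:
S = 3 (S = -3*(-1) = 3)
z = 30 (z = (3*2)*5 = 6*5 = 30)
z*7 = 30*7 = 210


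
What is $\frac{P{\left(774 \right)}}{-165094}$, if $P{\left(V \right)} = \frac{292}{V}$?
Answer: $- \frac{73}{31945689} \approx -2.2851 \cdot 10^{-6}$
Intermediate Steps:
$\frac{P{\left(774 \right)}}{-165094} = \frac{292 \cdot \frac{1}{774}}{-165094} = 292 \cdot \frac{1}{774} \left(- \frac{1}{165094}\right) = \frac{146}{387} \left(- \frac{1}{165094}\right) = - \frac{73}{31945689}$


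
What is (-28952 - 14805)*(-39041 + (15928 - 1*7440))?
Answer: 1336907621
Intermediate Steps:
(-28952 - 14805)*(-39041 + (15928 - 1*7440)) = -43757*(-39041 + (15928 - 7440)) = -43757*(-39041 + 8488) = -43757*(-30553) = 1336907621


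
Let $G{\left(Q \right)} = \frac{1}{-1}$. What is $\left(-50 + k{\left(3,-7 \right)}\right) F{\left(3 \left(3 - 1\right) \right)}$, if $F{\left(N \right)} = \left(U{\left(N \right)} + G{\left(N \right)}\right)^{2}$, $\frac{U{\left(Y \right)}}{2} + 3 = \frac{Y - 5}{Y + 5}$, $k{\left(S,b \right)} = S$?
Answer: $- \frac{264375}{121} \approx -2184.9$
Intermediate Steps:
$U{\left(Y \right)} = -6 + \frac{2 \left(-5 + Y\right)}{5 + Y}$ ($U{\left(Y \right)} = -6 + 2 \frac{Y - 5}{Y + 5} = -6 + 2 \frac{-5 + Y}{5 + Y} = -6 + \frac{2 \left(-5 + Y\right)}{5 + Y}$)
$G{\left(Q \right)} = -1$
$F{\left(N \right)} = \left(-1 + \frac{4 \left(-10 - N\right)}{5 + N}\right)^{2}$ ($F{\left(N \right)} = \left(\frac{4 \left(-10 - N\right)}{5 + N} - 1\right)^{2} = \left(-1 + \frac{4 \left(-10 - N\right)}{5 + N}\right)^{2}$)
$\left(-50 + k{\left(3,-7 \right)}\right) F{\left(3 \left(3 - 1\right) \right)} = \left(-50 + 3\right) \frac{25 \left(9 + 3 \left(3 - 1\right)\right)^{2}}{\left(5 + 3 \left(3 - 1\right)\right)^{2}} = - 47 \frac{25 \left(9 + 3 \cdot 2\right)^{2}}{\left(5 + 3 \cdot 2\right)^{2}} = - 47 \frac{25 \left(9 + 6\right)^{2}}{\left(5 + 6\right)^{2}} = - 47 \frac{25 \cdot 15^{2}}{121} = - 47 \cdot 25 \cdot \frac{1}{121} \cdot 225 = \left(-47\right) \frac{5625}{121} = - \frac{264375}{121}$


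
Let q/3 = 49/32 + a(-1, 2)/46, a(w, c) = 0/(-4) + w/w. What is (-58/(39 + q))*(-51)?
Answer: 725696/10711 ≈ 67.752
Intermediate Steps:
a(w, c) = 1 (a(w, c) = 0*(-¼) + 1 = 0 + 1 = 1)
q = 3429/736 (q = 3*(49/32 + 1/46) = 3*(1143/736) = 3429/736 ≈ 4.6590)
(-58/(39 + q))*(-51) = (-58/(39 + 3429/736))*(-51) = (-58/(32133/736))*(-51) = ((736/32133)*(-58))*(-51) = -42688/32133*(-51) = 725696/10711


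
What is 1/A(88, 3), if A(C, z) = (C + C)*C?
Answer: 1/15488 ≈ 6.4566e-5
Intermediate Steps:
A(C, z) = 2*C**2 (A(C, z) = (2*C)*C = 2*C**2)
1/A(88, 3) = 1/(2*88**2) = 1/(2*7744) = 1/15488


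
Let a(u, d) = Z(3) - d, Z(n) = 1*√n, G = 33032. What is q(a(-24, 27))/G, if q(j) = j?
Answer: -27/33032 + √3/33032 ≈ -0.00076495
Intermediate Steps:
Z(n) = √n
a(u, d) = √3 - d
q(a(-24, 27))/G = (√3 - 1*27)/33032 = (√3 - 27)*(1/33032) = (-27 + √3)*(1/33032) = -27/33032 + √3/33032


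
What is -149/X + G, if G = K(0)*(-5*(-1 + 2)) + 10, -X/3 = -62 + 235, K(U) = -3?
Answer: 13124/519 ≈ 25.287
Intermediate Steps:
X = -519 (X = -3*(-62 + 235) = -3*173 = -519)
G = 25 (G = -(-15)*(-1 + 2) + 10 = -(-15) + 10 = -3*(-5) + 10 = 15 + 10 = 25)
-149/X + G = -149/(-519) + 25 = -149*(-1/519) + 25 = 149/519 + 25 = 13124/519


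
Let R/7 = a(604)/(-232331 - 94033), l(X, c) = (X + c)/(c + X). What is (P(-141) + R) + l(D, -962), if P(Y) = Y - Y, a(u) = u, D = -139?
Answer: 80534/81591 ≈ 0.98705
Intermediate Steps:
P(Y) = 0
l(X, c) = 1 (l(X, c) = (X + c)/(X + c) = 1)
R = -1057/81591 (R = 7*(604/(-232331 - 94033)) = 7*(604/(-326364)) = 7*(604*(-1/326364)) = 7*(-151/81591) = -1057/81591 ≈ -0.012955)
(P(-141) + R) + l(D, -962) = (0 - 1057/81591) + 1 = -1057/81591 + 1 = 80534/81591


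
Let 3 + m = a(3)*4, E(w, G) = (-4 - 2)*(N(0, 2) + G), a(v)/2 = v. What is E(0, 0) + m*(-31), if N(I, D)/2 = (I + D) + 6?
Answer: -747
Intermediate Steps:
N(I, D) = 12 + 2*D + 2*I (N(I, D) = 2*((I + D) + 6) = 2*((D + I) + 6) = 2*(6 + D + I) = 12 + 2*D + 2*I)
a(v) = 2*v
E(w, G) = -96 - 6*G (E(w, G) = (-4 - 2)*((12 + 2*2 + 2*0) + G) = -6*((12 + 4 + 0) + G) = -6*(16 + G) = -96 - 6*G)
m = 21 (m = -3 + (2*3)*4 = -3 + 6*4 = -3 + 24 = 21)
E(0, 0) + m*(-31) = (-96 - 6*0) + 21*(-31) = (-96 + 0) - 651 = -96 - 651 = -747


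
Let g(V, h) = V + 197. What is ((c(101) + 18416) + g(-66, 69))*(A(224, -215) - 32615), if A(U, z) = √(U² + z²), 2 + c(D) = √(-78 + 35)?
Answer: -(18545 + I*√43)*(32615 - √96401) ≈ -5.9909e+8 - 2.1183e+5*I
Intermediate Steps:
g(V, h) = 197 + V
c(D) = -2 + I*√43 (c(D) = -2 + √(-78 + 35) = -2 + √(-43) = -2 + I*√43)
((c(101) + 18416) + g(-66, 69))*(A(224, -215) - 32615) = (((-2 + I*√43) + 18416) + (197 - 66))*(√(224² + (-215)²) - 32615) = ((18414 + I*√43) + 131)*(√(50176 + 46225) - 32615) = (18545 + I*√43)*(√96401 - 32615) = (18545 + I*√43)*(-32615 + √96401) = (-32615 + √96401)*(18545 + I*√43)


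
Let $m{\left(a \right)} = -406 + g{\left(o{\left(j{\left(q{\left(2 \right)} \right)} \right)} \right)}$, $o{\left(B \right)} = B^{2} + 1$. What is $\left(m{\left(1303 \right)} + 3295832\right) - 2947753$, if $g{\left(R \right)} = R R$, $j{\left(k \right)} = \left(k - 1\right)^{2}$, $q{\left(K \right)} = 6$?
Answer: $739549$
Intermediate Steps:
$j{\left(k \right)} = \left(-1 + k\right)^{2}$
$o{\left(B \right)} = 1 + B^{2}$
$g{\left(R \right)} = R^{2}$
$m{\left(a \right)} = 391470$ ($m{\left(a \right)} = -406 + \left(1 + \left(\left(-1 + 6\right)^{2}\right)^{2}\right)^{2} = -406 + \left(1 + \left(5^{2}\right)^{2}\right)^{2} = -406 + \left(1 + 25^{2}\right)^{2} = -406 + \left(1 + 625\right)^{2} = -406 + 626^{2} = -406 + 391876 = 391470$)
$\left(m{\left(1303 \right)} + 3295832\right) - 2947753 = \left(391470 + 3295832\right) - 2947753 = 3687302 - 2947753 = 739549$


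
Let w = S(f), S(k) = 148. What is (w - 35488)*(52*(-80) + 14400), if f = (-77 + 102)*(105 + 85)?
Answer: -361881600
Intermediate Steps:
f = 4750 (f = 25*190 = 4750)
w = 148
(w - 35488)*(52*(-80) + 14400) = (148 - 35488)*(52*(-80) + 14400) = -35340*(-4160 + 14400) = -35340*10240 = -361881600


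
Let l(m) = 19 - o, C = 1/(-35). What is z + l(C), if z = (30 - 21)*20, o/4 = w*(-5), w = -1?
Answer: 179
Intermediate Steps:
o = 20 (o = 4*(-1*(-5)) = 4*5 = 20)
z = 180 (z = 9*20 = 180)
C = -1/35 ≈ -0.028571
l(m) = -1 (l(m) = 19 - 1*20 = 19 - 20 = -1)
z + l(C) = 180 - 1 = 179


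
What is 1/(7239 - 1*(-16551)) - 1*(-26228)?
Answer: 623964121/23790 ≈ 26228.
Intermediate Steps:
1/(7239 - 1*(-16551)) - 1*(-26228) = 1/(7239 + 16551) + 26228 = 1/23790 + 26228 = 623964121/23790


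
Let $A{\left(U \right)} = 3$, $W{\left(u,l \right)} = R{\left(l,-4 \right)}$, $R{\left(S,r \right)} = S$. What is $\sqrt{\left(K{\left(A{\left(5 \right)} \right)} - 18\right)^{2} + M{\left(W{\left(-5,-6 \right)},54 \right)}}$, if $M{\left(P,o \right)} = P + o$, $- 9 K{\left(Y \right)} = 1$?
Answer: $\frac{\sqrt{30457}}{9} \approx 19.391$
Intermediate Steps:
$W{\left(u,l \right)} = l$
$K{\left(Y \right)} = - \frac{1}{9}$ ($K{\left(Y \right)} = \left(- \frac{1}{9}\right) 1 = - \frac{1}{9}$)
$\sqrt{\left(K{\left(A{\left(5 \right)} \right)} - 18\right)^{2} + M{\left(W{\left(-5,-6 \right)},54 \right)}} = \sqrt{\left(- \frac{1}{9} - 18\right)^{2} + \left(-6 + 54\right)} = \sqrt{\left(- \frac{163}{9}\right)^{2} + 48} = \sqrt{\frac{26569}{81} + 48} = \sqrt{\frac{30457}{81}} = \frac{\sqrt{30457}}{9}$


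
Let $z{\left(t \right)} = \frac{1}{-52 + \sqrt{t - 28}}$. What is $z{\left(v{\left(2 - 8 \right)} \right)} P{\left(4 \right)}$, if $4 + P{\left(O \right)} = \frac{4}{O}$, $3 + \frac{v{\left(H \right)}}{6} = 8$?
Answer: $\frac{78}{1351} + \frac{3 \sqrt{2}}{2702} \approx 0.059305$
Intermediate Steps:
$v{\left(H \right)} = 30$ ($v{\left(H \right)} = -18 + 6 \cdot 8 = -18 + 48 = 30$)
$P{\left(O \right)} = -4 + \frac{4}{O}$
$z{\left(t \right)} = \frac{1}{-52 + \sqrt{-28 + t}}$
$z{\left(v{\left(2 - 8 \right)} \right)} P{\left(4 \right)} = \frac{-4 + \frac{4}{4}}{-52 + \sqrt{-28 + 30}} = \frac{-4 + 4 \cdot \frac{1}{4}}{-52 + \sqrt{2}} = \frac{-4 + 1}{-52 + \sqrt{2}} = \frac{1}{-52 + \sqrt{2}} \left(-3\right) = - \frac{3}{-52 + \sqrt{2}}$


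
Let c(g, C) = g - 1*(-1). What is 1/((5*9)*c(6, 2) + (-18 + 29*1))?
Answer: 1/326 ≈ 0.0030675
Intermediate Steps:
c(g, C) = 1 + g (c(g, C) = g + 1 = 1 + g)
1/((5*9)*c(6, 2) + (-18 + 29*1)) = 1/((5*9)*(1 + 6) + (-18 + 29*1)) = 1/(45*7 + (-18 + 29)) = 1/(315 + 11) = 1/326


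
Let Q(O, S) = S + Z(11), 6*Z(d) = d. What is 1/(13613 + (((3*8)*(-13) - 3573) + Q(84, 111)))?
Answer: 6/59045 ≈ 0.00010162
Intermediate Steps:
Z(d) = d/6
Q(O, S) = 11/6 + S (Q(O, S) = S + (1/6)*11 = S + 11/6 = 11/6 + S)
1/(13613 + (((3*8)*(-13) - 3573) + Q(84, 111))) = 1/(13613 + (((3*8)*(-13) - 3573) + (11/6 + 111))) = 1/(13613 + ((24*(-13) - 3573) + 677/6)) = 1/(13613 + ((-312 - 3573) + 677/6)) = 1/(13613 + (-3885 + 677/6)) = 1/(13613 - 22633/6) = 1/(59045/6) = 6/59045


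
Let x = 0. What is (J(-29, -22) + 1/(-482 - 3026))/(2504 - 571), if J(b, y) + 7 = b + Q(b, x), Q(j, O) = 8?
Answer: -98225/6780964 ≈ -0.014485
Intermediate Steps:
J(b, y) = 1 + b (J(b, y) = -7 + (b + 8) = -7 + (8 + b) = 1 + b)
(J(-29, -22) + 1/(-482 - 3026))/(2504 - 571) = ((1 - 29) + 1/(-482 - 3026))/(2504 - 571) = (-28 + 1/(-3508))/1933 = (-28 - 1/3508)*(1/1933) = -98225/3508*1/1933 = -98225/6780964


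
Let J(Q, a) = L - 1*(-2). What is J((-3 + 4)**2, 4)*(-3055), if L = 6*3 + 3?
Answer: -70265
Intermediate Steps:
L = 21 (L = 18 + 3 = 21)
J(Q, a) = 23 (J(Q, a) = 21 - 1*(-2) = 21 + 2 = 23)
J((-3 + 4)**2, 4)*(-3055) = 23*(-3055) = -70265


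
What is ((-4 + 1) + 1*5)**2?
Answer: 4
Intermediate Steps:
((-4 + 1) + 1*5)**2 = (-3 + 5)**2 = 2**2 = 4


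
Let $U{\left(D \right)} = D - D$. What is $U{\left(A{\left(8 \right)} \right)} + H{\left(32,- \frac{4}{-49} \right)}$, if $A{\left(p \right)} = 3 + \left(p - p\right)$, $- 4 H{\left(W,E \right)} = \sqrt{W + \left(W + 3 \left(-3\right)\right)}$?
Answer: $- \frac{\sqrt{55}}{4} \approx -1.854$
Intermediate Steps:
$H{\left(W,E \right)} = - \frac{\sqrt{-9 + 2 W}}{4}$ ($H{\left(W,E \right)} = - \frac{\sqrt{W + \left(W + 3 \left(-3\right)\right)}}{4} = - \frac{\sqrt{W + \left(W - 9\right)}}{4} = - \frac{\sqrt{W + \left(-9 + W\right)}}{4} = - \frac{\sqrt{-9 + 2 W}}{4}$)
$A{\left(p \right)} = 3$ ($A{\left(p \right)} = 3 + 0 = 3$)
$U{\left(D \right)} = 0$
$U{\left(A{\left(8 \right)} \right)} + H{\left(32,- \frac{4}{-49} \right)} = 0 - \frac{\sqrt{-9 + 2 \cdot 32}}{4} = 0 - \frac{\sqrt{-9 + 64}}{4} = 0 - \frac{\sqrt{55}}{4} = - \frac{\sqrt{55}}{4}$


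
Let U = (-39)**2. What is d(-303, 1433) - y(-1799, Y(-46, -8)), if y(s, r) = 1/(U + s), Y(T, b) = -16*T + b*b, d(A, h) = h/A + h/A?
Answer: -796445/84234 ≈ -9.4552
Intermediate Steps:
U = 1521
d(A, h) = 2*h/A
Y(T, b) = b**2 - 16*T (Y(T, b) = -16*T + b**2 = b**2 - 16*T)
y(s, r) = 1/(1521 + s)
d(-303, 1433) - y(-1799, Y(-46, -8)) = 2*1433/(-303) - 1/(1521 - 1799) = 2*1433*(-1/303) - 1/(-278) = -2866/303 - 1*(-1/278) = -2866/303 + 1/278 = -796445/84234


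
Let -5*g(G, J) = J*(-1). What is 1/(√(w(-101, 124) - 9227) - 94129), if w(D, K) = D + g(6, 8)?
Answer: -470645/44301389837 - 2*I*√58290/44301389837 ≈ -1.0624e-5 - 1.09e-8*I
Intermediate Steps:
g(G, J) = J/5 (g(G, J) = -J*(-1)/5 = -(-1)*J/5 = J/5)
w(D, K) = 8/5 + D (w(D, K) = D + (⅕)*8 = D + 8/5 = 8/5 + D)
1/(√(w(-101, 124) - 9227) - 94129) = 1/(√((8/5 - 101) - 9227) - 94129) = 1/(√(-497/5 - 9227) - 94129) = 1/(√(-46632/5) - 94129) = 1/(2*I*√58290/5 - 94129) = 1/(-94129 + 2*I*√58290/5)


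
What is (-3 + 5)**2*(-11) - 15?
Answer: -59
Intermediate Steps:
(-3 + 5)**2*(-11) - 15 = 2**2*(-11) - 15 = 4*(-11) - 15 = -44 - 15 = -59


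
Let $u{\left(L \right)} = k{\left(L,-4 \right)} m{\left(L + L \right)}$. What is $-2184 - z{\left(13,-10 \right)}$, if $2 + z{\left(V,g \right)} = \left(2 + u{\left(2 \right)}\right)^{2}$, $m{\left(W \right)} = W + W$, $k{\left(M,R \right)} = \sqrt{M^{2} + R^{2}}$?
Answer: $-3466 - 64 \sqrt{5} \approx -3609.1$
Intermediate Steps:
$m{\left(W \right)} = 2 W$
$u{\left(L \right)} = 4 L \sqrt{16 + L^{2}}$ ($u{\left(L \right)} = \sqrt{L^{2} + \left(-4\right)^{2}} \cdot 2 \left(L + L\right) = \sqrt{L^{2} + 16} \cdot 2 \cdot 2 L = \sqrt{16 + L^{2}} \cdot 4 L = 4 L \sqrt{16 + L^{2}}$)
$z{\left(V,g \right)} = -2 + \left(2 + 16 \sqrt{5}\right)^{2}$ ($z{\left(V,g \right)} = -2 + \left(2 + 4 \cdot 2 \sqrt{16 + 2^{2}}\right)^{2} = -2 + \left(2 + 4 \cdot 2 \sqrt{16 + 4}\right)^{2} = -2 + \left(2 + 4 \cdot 2 \sqrt{20}\right)^{2} = -2 + \left(2 + 4 \cdot 2 \cdot 2 \sqrt{5}\right)^{2} = -2 + \left(2 + 16 \sqrt{5}\right)^{2}$)
$-2184 - z{\left(13,-10 \right)} = -2184 - \left(1282 + 64 \sqrt{5}\right) = -3466 - 64 \sqrt{5}$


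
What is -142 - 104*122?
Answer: -12830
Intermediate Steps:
-142 - 104*122 = -142 - 12688 = -12830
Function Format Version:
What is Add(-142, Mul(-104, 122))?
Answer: -12830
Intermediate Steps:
Add(-142, Mul(-104, 122)) = Add(-142, -12688) = -12830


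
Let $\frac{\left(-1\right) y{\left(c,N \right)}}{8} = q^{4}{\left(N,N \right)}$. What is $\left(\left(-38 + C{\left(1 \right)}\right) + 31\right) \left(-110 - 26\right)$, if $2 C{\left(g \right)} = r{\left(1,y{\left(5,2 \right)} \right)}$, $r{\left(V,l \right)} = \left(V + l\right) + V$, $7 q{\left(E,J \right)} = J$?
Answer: $\frac{1967920}{2401} \approx 819.63$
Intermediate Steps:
$q{\left(E,J \right)} = \frac{J}{7}$
$y{\left(c,N \right)} = - \frac{8 N^{4}}{2401}$ ($y{\left(c,N \right)} = - 8 \left(\frac{N}{7}\right)^{4} = - 8 \frac{N^{4}}{2401} = - \frac{8 N^{4}}{2401}$)
$r{\left(V,l \right)} = l + 2 V$
$C{\left(g \right)} = \frac{2337}{2401}$ ($C{\left(g \right)} = \frac{- \frac{8 \cdot 2^{4}}{2401} + 2 \cdot 1}{2} = \frac{\left(- \frac{8}{2401}\right) 16 + 2}{2} = \frac{- \frac{128}{2401} + 2}{2} = \frac{1}{2} \cdot \frac{4674}{2401} = \frac{2337}{2401}$)
$\left(\left(-38 + C{\left(1 \right)}\right) + 31\right) \left(-110 - 26\right) = \left(\left(-38 + \frac{2337}{2401}\right) + 31\right) \left(-110 - 26\right) = \left(- \frac{88901}{2401} + 31\right) \left(-136\right) = \left(- \frac{14470}{2401}\right) \left(-136\right) = \frac{1967920}{2401}$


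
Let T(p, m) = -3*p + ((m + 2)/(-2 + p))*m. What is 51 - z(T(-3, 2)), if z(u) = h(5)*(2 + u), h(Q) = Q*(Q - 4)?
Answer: 4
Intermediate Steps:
h(Q) = Q*(-4 + Q)
T(p, m) = -3*p + m*(2 + m)/(-2 + p) (T(p, m) = -3*p + ((2 + m)/(-2 + p))*m = -3*p + m*(2 + m)/(-2 + p))
z(u) = 10 + 5*u (z(u) = (5*(-4 + 5))*(2 + u) = (5*1)*(2 + u) = 5*(2 + u) = 10 + 5*u)
51 - z(T(-3, 2)) = 51 - (10 + 5*((2² - 3*(-3)² + 2*2 + 6*(-3))/(-2 - 3))) = 51 - (10 + 5*((4 - 3*9 + 4 - 18)/(-5))) = 51 - (10 + 5*(-(4 - 27 + 4 - 18)/5)) = 51 - (10 + 5*(-⅕*(-37))) = 51 - (10 + 5*(37/5)) = 51 - (10 + 37) = 51 - 1*47 = 51 - 47 = 4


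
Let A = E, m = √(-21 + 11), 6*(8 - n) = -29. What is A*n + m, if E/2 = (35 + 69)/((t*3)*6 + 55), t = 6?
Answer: 8008/489 + I*√10 ≈ 16.376 + 3.1623*I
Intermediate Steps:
n = 77/6 (n = 8 - ⅙*(-29) = 8 + 29/6 = 77/6 ≈ 12.833)
E = 208/163 (E = 2*((35 + 69)/((6*3)*6 + 55)) = 2*(104/(18*6 + 55)) = 2*(104/(108 + 55)) = 2*(104/163) = 208/163 ≈ 1.2761)
m = I*√10 (m = √(-10) = I*√10 ≈ 3.1623*I)
A = 208/163 ≈ 1.2761
A*n + m = (208/163)*(77/6) + I*√10 = 8008/489 + I*√10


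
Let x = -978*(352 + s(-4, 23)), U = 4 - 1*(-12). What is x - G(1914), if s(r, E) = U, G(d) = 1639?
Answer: -361543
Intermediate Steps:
U = 16 (U = 4 + 12 = 16)
s(r, E) = 16
x = -359904 (x = -978*(352 + 16) = -978*368 = -359904)
x - G(1914) = -359904 - 1*1639 = -359904 - 1639 = -361543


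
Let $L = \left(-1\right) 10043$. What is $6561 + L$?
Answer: $-3482$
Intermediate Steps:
$L = -10043$
$6561 + L = 6561 - 10043 = -3482$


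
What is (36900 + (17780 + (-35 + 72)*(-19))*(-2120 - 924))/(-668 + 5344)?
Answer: -1855196/167 ≈ -11109.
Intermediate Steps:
(36900 + (17780 + (-35 + 72)*(-19))*(-2120 - 924))/(-668 + 5344) = (36900 + (17780 + 37*(-19))*(-3044))/4676 = (36900 + (17780 - 703)*(-3044))*(1/4676) = (36900 + 17077*(-3044))*(1/4676) = (36900 - 51982388)*(1/4676) = -51945488*1/4676 = -1855196/167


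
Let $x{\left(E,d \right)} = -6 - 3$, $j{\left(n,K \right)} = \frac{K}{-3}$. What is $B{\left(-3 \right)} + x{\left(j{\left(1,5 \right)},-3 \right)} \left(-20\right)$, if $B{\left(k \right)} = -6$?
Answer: $174$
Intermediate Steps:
$j{\left(n,K \right)} = - \frac{K}{3}$ ($j{\left(n,K \right)} = K \left(- \frac{1}{3}\right) = - \frac{K}{3}$)
$x{\left(E,d \right)} = -9$
$B{\left(-3 \right)} + x{\left(j{\left(1,5 \right)},-3 \right)} \left(-20\right) = -6 - -180 = -6 + 180 = 174$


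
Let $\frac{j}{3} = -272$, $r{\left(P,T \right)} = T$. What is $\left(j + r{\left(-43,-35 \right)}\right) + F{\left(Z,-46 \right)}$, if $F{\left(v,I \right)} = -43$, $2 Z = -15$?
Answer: $-894$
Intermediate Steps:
$Z = - \frac{15}{2}$ ($Z = \frac{1}{2} \left(-15\right) = - \frac{15}{2} \approx -7.5$)
$j = -816$ ($j = 3 \left(-272\right) = -816$)
$\left(j + r{\left(-43,-35 \right)}\right) + F{\left(Z,-46 \right)} = \left(-816 - 35\right) - 43 = -851 - 43 = -894$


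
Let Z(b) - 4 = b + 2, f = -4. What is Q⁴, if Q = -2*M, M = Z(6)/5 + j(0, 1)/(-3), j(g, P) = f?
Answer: 157351936/50625 ≈ 3108.2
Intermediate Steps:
j(g, P) = -4
Z(b) = 6 + b (Z(b) = 4 + (b + 2) = 4 + (2 + b) = 6 + b)
M = 56/15 (M = (6 + 6)/5 - 4/(-3) = 12*(⅕) - 4*(-⅓) = 12/5 + 4/3 = 56/15 ≈ 3.7333)
Q = -112/15 (Q = -2*56/15 = -112/15 ≈ -7.4667)
Q⁴ = (-112/15)⁴ = 157351936/50625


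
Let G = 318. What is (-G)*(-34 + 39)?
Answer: -1590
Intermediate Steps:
(-G)*(-34 + 39) = (-1*318)*(-34 + 39) = -318*5 = -1590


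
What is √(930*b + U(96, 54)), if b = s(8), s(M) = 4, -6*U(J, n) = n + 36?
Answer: √3705 ≈ 60.869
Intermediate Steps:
U(J, n) = -6 - n/6 (U(J, n) = -(n + 36)/6 = -(36 + n)/6 = -6 - n/6)
b = 4
√(930*b + U(96, 54)) = √(930*4 + (-6 - ⅙*54)) = √(3720 + (-6 - 9)) = √(3720 - 15) = √3705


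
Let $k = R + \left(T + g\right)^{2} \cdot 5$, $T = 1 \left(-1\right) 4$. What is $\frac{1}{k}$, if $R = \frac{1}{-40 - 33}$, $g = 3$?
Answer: $\frac{73}{364} \approx 0.20055$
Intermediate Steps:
$T = -4$ ($T = \left(-1\right) 4 = -4$)
$R = - \frac{1}{73}$ ($R = \frac{1}{-73} = - \frac{1}{73} \approx -0.013699$)
$k = \frac{364}{73}$ ($k = - \frac{1}{73} + \left(-4 + 3\right)^{2} \cdot 5 = - \frac{1}{73} + \left(-1\right)^{2} \cdot 5 = - \frac{1}{73} + 1 \cdot 5 = - \frac{1}{73} + 5 = \frac{364}{73} \approx 4.9863$)
$\frac{1}{k} = \frac{1}{\frac{364}{73}} = \frac{73}{364}$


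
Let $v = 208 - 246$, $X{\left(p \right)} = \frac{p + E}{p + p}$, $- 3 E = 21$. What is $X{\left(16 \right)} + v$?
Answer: $- \frac{1207}{32} \approx -37.719$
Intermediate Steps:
$E = -7$ ($E = \left(- \frac{1}{3}\right) 21 = -7$)
$X{\left(p \right)} = \frac{-7 + p}{2 p}$ ($X{\left(p \right)} = \frac{p - 7}{p + p} = \frac{-7 + p}{2 p}$)
$v = -38$ ($v = 208 - 246 = -38$)
$X{\left(16 \right)} + v = \frac{-7 + 16}{2 \cdot 16} - 38 = \frac{1}{2} \cdot \frac{1}{16} \cdot 9 - 38 = \frac{9}{32} - 38 = - \frac{1207}{32}$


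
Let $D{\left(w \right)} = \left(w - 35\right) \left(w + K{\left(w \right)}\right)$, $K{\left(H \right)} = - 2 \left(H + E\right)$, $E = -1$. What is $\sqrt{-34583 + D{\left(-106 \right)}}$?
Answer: $i \sqrt{49811} \approx 223.18 i$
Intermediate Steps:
$K{\left(H \right)} = 2 - 2 H$ ($K{\left(H \right)} = - 2 \left(H - 1\right) = - 2 \left(-1 + H\right) = 2 - 2 H$)
$D{\left(w \right)} = \left(-35 + w\right) \left(2 - w\right)$ ($D{\left(w \right)} = \left(w - 35\right) \left(w - \left(-2 + 2 w\right)\right) = \left(-35 + w\right) \left(2 - w\right)$)
$\sqrt{-34583 + D{\left(-106 \right)}} = \sqrt{-34583 - 15228} = \sqrt{-49811} = i \sqrt{49811}$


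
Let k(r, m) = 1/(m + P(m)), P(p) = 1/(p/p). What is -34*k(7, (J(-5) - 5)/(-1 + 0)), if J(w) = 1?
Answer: -34/5 ≈ -6.8000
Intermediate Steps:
P(p) = 1 (P(p) = 1/1 = 1)
k(r, m) = 1/(1 + m) (k(r, m) = 1/(m + 1) = 1/(1 + m))
-34*k(7, (J(-5) - 5)/(-1 + 0)) = -34/(1 + (1 - 5)/(-1 + 0)) = -34/(1 - 4/(-1)) = -34/(1 - 4*(-1)) = -34/(1 + 4) = -34/5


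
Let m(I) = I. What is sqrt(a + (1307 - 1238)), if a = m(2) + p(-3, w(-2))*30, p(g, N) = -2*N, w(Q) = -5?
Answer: sqrt(371) ≈ 19.261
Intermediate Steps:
a = 302 (a = 2 - 2*(-5)*30 = 2 + 10*30 = 2 + 300 = 302)
sqrt(a + (1307 - 1238)) = sqrt(302 + (1307 - 1238)) = sqrt(302 + 69) = sqrt(371)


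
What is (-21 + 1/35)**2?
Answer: 538756/1225 ≈ 439.80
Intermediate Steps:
(-21 + 1/35)**2 = (-734/35)**2 = 538756/1225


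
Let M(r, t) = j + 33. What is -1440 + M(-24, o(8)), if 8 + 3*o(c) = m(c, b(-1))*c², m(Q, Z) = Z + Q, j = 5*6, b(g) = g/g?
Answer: -1377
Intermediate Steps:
b(g) = 1
j = 30
m(Q, Z) = Q + Z
o(c) = -8/3 + c²*(1 + c)/3 (o(c) = -8/3 + ((c + 1)*c²)/3 = -8/3 + ((1 + c)*c²)/3 = -8/3 + (c²*(1 + c))/3 = -8/3 + c²*(1 + c)/3)
M(r, t) = 63 (M(r, t) = 30 + 33 = 63)
-1440 + M(-24, o(8)) = -1440 + 63 = -1377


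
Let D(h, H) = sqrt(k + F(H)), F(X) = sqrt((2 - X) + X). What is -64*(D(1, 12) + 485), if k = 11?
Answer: -31040 - 64*sqrt(11 + sqrt(2)) ≈ -31266.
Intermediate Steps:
F(X) = sqrt(2)
D(h, H) = sqrt(11 + sqrt(2))
-64*(D(1, 12) + 485) = -64*(sqrt(11 + sqrt(2)) + 485) = -64*(485 + sqrt(11 + sqrt(2))) = -31040 - 64*sqrt(11 + sqrt(2))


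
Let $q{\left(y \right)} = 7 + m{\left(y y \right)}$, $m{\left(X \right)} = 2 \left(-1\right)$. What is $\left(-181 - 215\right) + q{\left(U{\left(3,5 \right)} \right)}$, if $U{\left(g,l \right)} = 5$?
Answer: $-391$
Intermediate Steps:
$m{\left(X \right)} = -2$
$q{\left(y \right)} = 5$ ($q{\left(y \right)} = 7 - 2 = 5$)
$\left(-181 - 215\right) + q{\left(U{\left(3,5 \right)} \right)} = \left(-181 - 215\right) + 5 = -396 + 5 = -391$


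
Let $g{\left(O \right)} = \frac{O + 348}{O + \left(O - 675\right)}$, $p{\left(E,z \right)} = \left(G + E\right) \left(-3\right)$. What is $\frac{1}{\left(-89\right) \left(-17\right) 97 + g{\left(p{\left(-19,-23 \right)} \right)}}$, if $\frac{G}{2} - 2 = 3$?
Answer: $\frac{207}{30379402} \approx 6.8138 \cdot 10^{-6}$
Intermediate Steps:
$G = 10$ ($G = 4 + 2 \cdot 3 = 4 + 6 = 10$)
$p{\left(E,z \right)} = -30 - 3 E$ ($p{\left(E,z \right)} = \left(10 + E\right) \left(-3\right) = -30 - 3 E$)
$g{\left(O \right)} = \frac{348 + O}{-675 + 2 O}$ ($g{\left(O \right)} = \frac{348 + O}{O + \left(-675 + O\right)} = \frac{348 + O}{-675 + 2 O}$)
$\frac{1}{\left(-89\right) \left(-17\right) 97 + g{\left(p{\left(-19,-23 \right)} \right)}} = \frac{1}{\left(-89\right) \left(-17\right) 97 + \frac{348 - -27}{-675 + 2 \left(-30 - -57\right)}} = \frac{1}{1513 \cdot 97 + \frac{348 + \left(-30 + 57\right)}{-675 + 2 \left(-30 + 57\right)}} = \frac{1}{146761 + \frac{348 + 27}{-675 + 2 \cdot 27}} = \frac{1}{146761 + \frac{1}{-675 + 54} \cdot 375} = \frac{1}{146761 + \frac{1}{-621} \cdot 375} = \frac{1}{146761 - \frac{125}{207}} = \frac{1}{\frac{30379402}{207}} = \frac{207}{30379402}$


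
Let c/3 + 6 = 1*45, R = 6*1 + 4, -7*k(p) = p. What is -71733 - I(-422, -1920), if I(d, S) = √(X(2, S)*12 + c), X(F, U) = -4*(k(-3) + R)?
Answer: -71733 - I*√18795/7 ≈ -71733.0 - 19.585*I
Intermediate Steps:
k(p) = -p/7
R = 10 (R = 6 + 4 = 10)
X(F, U) = -292/7 (X(F, U) = -4*(-⅐*(-3) + 10) = -4*(3/7 + 10) = -4*73/7 = -292/7)
c = 117 (c = -18 + 3*(1*45) = -18 + 3*45 = -18 + 135 = 117)
I(d, S) = I*√18795/7 (I(d, S) = √(-292/7*12 + 117) = √(-3504/7 + 117) = √(-2685/7) = I*√18795/7)
-71733 - I(-422, -1920) = -71733 - I*√18795/7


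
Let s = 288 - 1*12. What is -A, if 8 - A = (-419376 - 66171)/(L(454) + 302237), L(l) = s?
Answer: -2905651/302513 ≈ -9.6050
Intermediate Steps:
s = 276 (s = 288 - 12 = 276)
L(l) = 276
A = 2905651/302513 (A = 8 - (-419376 - 66171)/(276 + 302237) = 8 - (-485547)/302513 = 8 - 1*(-485547/302513) = 8 + 485547/302513 = 2905651/302513 ≈ 9.6050)
-A = -1*2905651/302513 = -2905651/302513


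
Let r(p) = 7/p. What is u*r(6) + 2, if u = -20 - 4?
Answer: -26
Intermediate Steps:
u = -24
u*r(6) + 2 = -168/6 + 2 = -24*7/6 + 2 = -28 + 2 = -26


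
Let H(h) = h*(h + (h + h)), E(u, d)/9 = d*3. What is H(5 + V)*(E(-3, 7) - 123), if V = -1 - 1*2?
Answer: 792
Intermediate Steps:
E(u, d) = 27*d (E(u, d) = 9*(d*3) = 9*(3*d) = 27*d)
V = -3 (V = -1 - 2 = -3)
H(h) = 3*h² (H(h) = h*(h + 2*h) = h*(3*h) = 3*h²)
H(5 + V)*(E(-3, 7) - 123) = (3*(5 - 3)²)*(27*7 - 123) = (3*2²)*(189 - 123) = (3*4)*66 = 12*66 = 792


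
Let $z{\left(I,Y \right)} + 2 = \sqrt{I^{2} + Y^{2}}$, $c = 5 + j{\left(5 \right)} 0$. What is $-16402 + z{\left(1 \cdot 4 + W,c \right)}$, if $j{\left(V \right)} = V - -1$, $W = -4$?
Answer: $-16399$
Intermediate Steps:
$j{\left(V \right)} = 1 + V$ ($j{\left(V \right)} = V + 1 = 1 + V$)
$c = 5$ ($c = 5 + \left(1 + 5\right) 0 = 5 + 6 \cdot 0 = 5 + 0 = 5$)
$z{\left(I,Y \right)} = -2 + \sqrt{I^{2} + Y^{2}}$
$-16402 + z{\left(1 \cdot 4 + W,c \right)} = -16402 - \left(2 - \sqrt{\left(1 \cdot 4 - 4\right)^{2} + 5^{2}}\right) = -16402 - \left(2 - \sqrt{\left(4 - 4\right)^{2} + 25}\right) = -16402 - \left(2 - \sqrt{0^{2} + 25}\right) = -16402 - \left(2 - \sqrt{0 + 25}\right) = -16402 - \left(2 - \sqrt{25}\right) = -16402 + \left(-2 + 5\right) = -16402 + 3 = -16399$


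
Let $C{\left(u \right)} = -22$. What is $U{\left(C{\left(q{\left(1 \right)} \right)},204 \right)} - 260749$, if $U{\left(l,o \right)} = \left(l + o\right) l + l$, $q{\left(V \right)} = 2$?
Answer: $-264775$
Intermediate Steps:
$U{\left(l,o \right)} = l + l \left(l + o\right)$ ($U{\left(l,o \right)} = l \left(l + o\right) + l = l + l \left(l + o\right)$)
$U{\left(C{\left(q{\left(1 \right)} \right)},204 \right)} - 260749 = - 22 \left(1 - 22 + 204\right) - 260749 = \left(-22\right) 183 - 260749 = -4026 - 260749 = -264775$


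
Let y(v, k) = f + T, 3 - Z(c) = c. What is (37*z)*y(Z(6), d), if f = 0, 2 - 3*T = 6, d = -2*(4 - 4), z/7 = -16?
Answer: 16576/3 ≈ 5525.3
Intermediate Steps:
z = -112 (z = 7*(-16) = -112)
Z(c) = 3 - c
d = 0 (d = -2*0 = 0)
T = -4/3 (T = 2/3 - 1/3*6 = 2/3 - 2 = -4/3 ≈ -1.3333)
y(v, k) = -4/3 (y(v, k) = 0 - 4/3 = -4/3)
(37*z)*y(Z(6), d) = (37*(-112))*(-4/3) = -4144*(-4/3) = 16576/3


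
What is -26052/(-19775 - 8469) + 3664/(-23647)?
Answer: 128141407/166971467 ≈ 0.76744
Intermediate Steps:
-26052/(-19775 - 8469) + 3664/(-23647) = -26052/(-28244) + 3664*(-1/23647) = -26052*(-1/28244) - 3664/23647 = 6513/7061 - 3664/23647 = 128141407/166971467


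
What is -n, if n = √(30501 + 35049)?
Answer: -5*√2622 ≈ -256.03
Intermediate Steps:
n = 5*√2622 (n = √65550 = 5*√2622 ≈ 256.03)
-n = -5*√2622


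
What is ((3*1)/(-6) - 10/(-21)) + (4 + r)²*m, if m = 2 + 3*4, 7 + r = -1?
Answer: 9407/42 ≈ 223.98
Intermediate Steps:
r = -8 (r = -7 - 1 = -8)
m = 14 (m = 2 + 12 = 14)
((3*1)/(-6) - 10/(-21)) + (4 + r)²*m = ((3*1)/(-6) - 10/(-21)) + (4 - 8)²*14 = (3*(-⅙) - 10*(-1/21)) + (-4)²*14 = (-½ + 10/21) + 16*14 = -1/42 + 224 = 9407/42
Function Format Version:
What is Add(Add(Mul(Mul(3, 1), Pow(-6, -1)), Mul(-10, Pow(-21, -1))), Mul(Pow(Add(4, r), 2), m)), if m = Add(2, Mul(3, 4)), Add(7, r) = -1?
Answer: Rational(9407, 42) ≈ 223.98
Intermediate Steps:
r = -8 (r = Add(-7, -1) = -8)
m = 14 (m = Add(2, 12) = 14)
Add(Add(Mul(Mul(3, 1), Pow(-6, -1)), Mul(-10, Pow(-21, -1))), Mul(Pow(Add(4, r), 2), m)) = Add(Add(Mul(Mul(3, 1), Pow(-6, -1)), Mul(-10, Pow(-21, -1))), Mul(Pow(Add(4, -8), 2), 14)) = Add(Add(Mul(3, Rational(-1, 6)), Mul(-10, Rational(-1, 21))), Mul(Pow(-4, 2), 14)) = Add(Add(Rational(-1, 2), Rational(10, 21)), Mul(16, 14)) = Add(Rational(-1, 42), 224) = Rational(9407, 42)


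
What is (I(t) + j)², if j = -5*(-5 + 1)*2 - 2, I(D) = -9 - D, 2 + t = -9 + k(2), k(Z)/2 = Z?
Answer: 1296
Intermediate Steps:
k(Z) = 2*Z
t = -7 (t = -2 + (-9 + 2*2) = -2 + (-9 + 4) = -2 - 5 = -7)
j = 38 (j = -(-20)*2 - 2 = -5*(-8) - 2 = 40 - 2 = 38)
(I(t) + j)² = ((-9 - 1*(-7)) + 38)² = ((-9 + 7) + 38)² = (-2 + 38)² = 36² = 1296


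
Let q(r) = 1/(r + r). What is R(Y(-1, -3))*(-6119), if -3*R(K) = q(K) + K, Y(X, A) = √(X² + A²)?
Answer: 42833*√10/20 ≈ 6772.5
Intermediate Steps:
Y(X, A) = √(A² + X²)
q(r) = 1/(2*r)
R(K) = -K/3 - 1/(6*K) (R(K) = -(1/(2*K) + K)/3 = -(K + 1/(2*K))/3 = -K/3 - 1/(6*K))
R(Y(-1, -3))*(-6119) = (-√((-3)² + (-1)²)/3 - 1/(6*√((-3)² + (-1)²)))*(-6119) = (-√(9 + 1)/3 - 1/(6*√(9 + 1)))*(-6119) = (-√10/3 - √10/10/6)*(-6119) = (-√10/3 - √10/60)*(-6119) = -7*√10/20*(-6119) = 42833*√10/20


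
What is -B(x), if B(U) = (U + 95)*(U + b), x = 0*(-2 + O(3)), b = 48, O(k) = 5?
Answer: -4560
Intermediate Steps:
x = 0 (x = 0*(-2 + 5) = 0*3 = 0)
B(U) = (48 + U)*(95 + U) (B(U) = (U + 95)*(U + 48) = (95 + U)*(48 + U) = (48 + U)*(95 + U))
-B(x) = -(4560 + 0**2 + 143*0) = -(4560 + 0 + 0) = -1*4560 = -4560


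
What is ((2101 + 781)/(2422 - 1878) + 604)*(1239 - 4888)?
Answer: -604745121/272 ≈ -2.2233e+6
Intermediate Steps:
((2101 + 781)/(2422 - 1878) + 604)*(1239 - 4888) = (2882/544 + 604)*(-3649) = (2882*(1/544) + 604)*(-3649) = (1441/272 + 604)*(-3649) = (165729/272)*(-3649) = -604745121/272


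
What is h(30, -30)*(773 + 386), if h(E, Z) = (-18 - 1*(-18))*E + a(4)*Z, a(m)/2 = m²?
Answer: -1112640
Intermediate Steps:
a(m) = 2*m²
h(E, Z) = 32*Z (h(E, Z) = (-18 - 1*(-18))*E + (2*4²)*Z = (-18 + 18)*E + (2*16)*Z = 0*E + 32*Z = 0 + 32*Z = 32*Z)
h(30, -30)*(773 + 386) = (32*(-30))*(773 + 386) = -960*1159 = -1112640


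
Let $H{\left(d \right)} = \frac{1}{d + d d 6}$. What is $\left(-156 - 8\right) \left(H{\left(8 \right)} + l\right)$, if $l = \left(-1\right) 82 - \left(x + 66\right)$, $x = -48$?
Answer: $\frac{1607159}{98} \approx 16400.0$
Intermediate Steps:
$l = -100$ ($l = \left(-1\right) 82 - \left(-48 + 66\right) = -82 - 18 = -100$)
$H{\left(d \right)} = \frac{1}{d + 6 d^{2}}$ ($H{\left(d \right)} = \frac{1}{d + d^{2} \cdot 6} = \frac{1}{d + 6 d^{2}}$)
$\left(-156 - 8\right) \left(H{\left(8 \right)} + l\right) = \left(-156 - 8\right) \left(\frac{1}{8 \left(1 + 6 \cdot 8\right)} - 100\right) = \left(-156 - 8\right) \left(\frac{1}{8 \left(1 + 48\right)} - 100\right) = - 164 \left(\frac{1}{8 \cdot 49} - 100\right) = - 164 \left(\frac{1}{8} \cdot \frac{1}{49} - 100\right) = - 164 \left(\frac{1}{392} - 100\right) = \left(-164\right) \left(- \frac{39199}{392}\right) = \frac{1607159}{98}$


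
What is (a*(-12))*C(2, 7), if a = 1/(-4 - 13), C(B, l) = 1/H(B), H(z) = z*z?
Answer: 3/17 ≈ 0.17647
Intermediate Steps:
H(z) = z²
C(B, l) = B⁻² (C(B, l) = 1/(B²) = B⁻²)
a = -1/17 (a = 1/(-17) = -1/17 ≈ -0.058824)
(a*(-12))*C(2, 7) = -1/17*(-12)/2² = (12/17)*(¼) = 3/17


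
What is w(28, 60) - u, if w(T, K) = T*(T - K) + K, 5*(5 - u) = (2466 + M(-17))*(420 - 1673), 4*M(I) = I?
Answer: -12355111/20 ≈ -6.1776e+5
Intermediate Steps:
M(I) = I/4
u = 12338391/20 (u = 5 - (2466 + (¼)*(-17))*(420 - 1673)/5 = 5 - (2466 - 17/4)*(-1253)/5 = 5 - 9847*(-1253)/20 = 5 - ⅕*(-12338291/4) = 5 + 12338291/20 = 12338391/20 ≈ 6.1692e+5)
w(T, K) = K + T*(T - K)
w(28, 60) - u = (60 + 28² - 1*60*28) - 1*12338391/20 = (60 + 784 - 1680) - 12338391/20 = -836 - 12338391/20 = -12355111/20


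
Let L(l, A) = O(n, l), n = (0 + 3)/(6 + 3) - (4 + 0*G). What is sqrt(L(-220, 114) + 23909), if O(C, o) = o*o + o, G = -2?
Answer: sqrt(72089) ≈ 268.49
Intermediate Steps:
n = -11/3 (n = (0 + 3)/(6 + 3) - (4 + 0*(-2)) = 3/9 - (4 + 0) = 3*(1/9) - 1*4 = 1/3 - 4 = -11/3 ≈ -3.6667)
O(C, o) = o + o**2 (O(C, o) = o**2 + o = o + o**2)
L(l, A) = l*(1 + l)
sqrt(L(-220, 114) + 23909) = sqrt(-220*(1 - 220) + 23909) = sqrt(-220*(-219) + 23909) = sqrt(48180 + 23909) = sqrt(72089)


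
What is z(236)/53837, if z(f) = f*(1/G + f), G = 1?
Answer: 55932/53837 ≈ 1.0389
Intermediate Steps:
z(f) = f*(1 + f) (z(f) = f*(1/1 + f) = f*(1 + f))
z(236)/53837 = (236*(1 + 236))/53837 = (236*237)*(1/53837) = 55932*(1/53837) = 55932/53837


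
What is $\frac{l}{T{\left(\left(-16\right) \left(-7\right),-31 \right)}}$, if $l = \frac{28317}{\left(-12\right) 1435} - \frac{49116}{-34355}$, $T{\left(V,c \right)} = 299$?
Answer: $- \frac{8470201}{11792422460} \approx -0.00071828$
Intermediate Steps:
$l = - \frac{8470201}{39439540}$ ($l = \frac{28317}{-17220} - - \frac{49116}{34355} = 28317 \left(- \frac{1}{17220}\right) + \frac{49116}{34355} = - \frac{9439}{5740} + \frac{49116}{34355} = - \frac{8470201}{39439540} \approx -0.21476$)
$\frac{l}{T{\left(\left(-16\right) \left(-7\right),-31 \right)}} = - \frac{8470201}{39439540 \cdot 299} = \left(- \frac{8470201}{39439540}\right) \frac{1}{299} = - \frac{8470201}{11792422460}$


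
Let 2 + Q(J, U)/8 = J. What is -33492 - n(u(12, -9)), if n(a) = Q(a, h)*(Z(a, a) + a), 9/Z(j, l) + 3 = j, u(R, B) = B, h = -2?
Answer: -34350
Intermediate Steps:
Q(J, U) = -16 + 8*J
Z(j, l) = 9/(-3 + j)
n(a) = (-16 + 8*a)*(a + 9/(-3 + a)) (n(a) = (-16 + 8*a)*(9/(-3 + a) + a) = (-16 + 8*a)*(a + 9/(-3 + a)))
-33492 - n(u(12, -9)) = -33492 - 8*(-2 - 9)*(9 - 9*(-3 - 9))/(-3 - 9) = -33492 - 8*(-11)*(9 - 9*(-12))/(-12) = -33492 - 8*(-1)*(-11)*(9 + 108)/12 = -33492 - 8*(-1)*(-11)*117/12 = -33492 - 1*858 = -33492 - 858 = -34350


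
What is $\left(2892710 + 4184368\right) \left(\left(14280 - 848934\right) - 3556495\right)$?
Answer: $-31076503982622$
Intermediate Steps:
$\left(2892710 + 4184368\right) \left(\left(14280 - 848934\right) - 3556495\right) = 7077078 \left(\left(14280 - 848934\right) - 3556495\right) = 7077078 \left(-834654 - 3556495\right) = 7077078 \left(-4391149\right) = -31076503982622$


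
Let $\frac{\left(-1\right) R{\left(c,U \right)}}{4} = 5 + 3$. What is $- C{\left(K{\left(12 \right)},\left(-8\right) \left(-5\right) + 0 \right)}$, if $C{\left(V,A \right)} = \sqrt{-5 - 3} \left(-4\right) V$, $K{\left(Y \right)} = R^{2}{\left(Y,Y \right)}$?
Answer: $8192 i \sqrt{2} \approx 11585.0 i$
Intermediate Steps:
$R{\left(c,U \right)} = -32$ ($R{\left(c,U \right)} = - 4 \left(5 + 3\right) = \left(-4\right) 8 = -32$)
$K{\left(Y \right)} = 1024$ ($K{\left(Y \right)} = \left(-32\right)^{2} = 1024$)
$C{\left(V,A \right)} = - 8 i V \sqrt{2}$ ($C{\left(V,A \right)} = \sqrt{-8} \left(-4\right) V = 2 i \sqrt{2} \left(-4\right) V = - 8 i \sqrt{2} V = - 8 i V \sqrt{2}$)
$- C{\left(K{\left(12 \right)},\left(-8\right) \left(-5\right) + 0 \right)} = - \left(-8\right) i 1024 \sqrt{2} = - \left(-8192\right) i \sqrt{2} = 8192 i \sqrt{2}$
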